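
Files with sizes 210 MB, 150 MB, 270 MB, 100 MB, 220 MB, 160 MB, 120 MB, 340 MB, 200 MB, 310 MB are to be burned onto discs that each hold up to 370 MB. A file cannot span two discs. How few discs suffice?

6

Total = 340 + 310 + 270 + 220 + 210 + 200 + 160 + 150 + 120 + 100 = 2080 MB.
Lower bound: ⌈2080/370⌉ = 6 discs.
A packing using 6 discs:
  disc 1: 340 = 340
  disc 2: 310 = 310
  disc 3: 270 + 100 = 370
  disc 4: 220 + 150 = 370
  disc 5: 210 + 160 = 370
  disc 6: 200 + 120 = 320
This matches the lower bound, so 6 is optimal.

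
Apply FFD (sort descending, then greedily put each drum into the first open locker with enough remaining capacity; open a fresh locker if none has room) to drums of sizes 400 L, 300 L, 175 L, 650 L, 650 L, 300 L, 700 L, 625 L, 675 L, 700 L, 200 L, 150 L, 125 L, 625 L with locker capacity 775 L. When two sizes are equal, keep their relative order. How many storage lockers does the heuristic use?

Sorted descending: 700, 700, 675, 650, 650, 625, 625, 400, 300, 300, 200, 175, 150, 125.
  700 → locker 1 (new)  [load 700/775]
  700 → locker 2 (new)  [load 700/775]
  675 → locker 3 (new)  [load 675/775]
  650 → locker 4 (new)  [load 650/775]
  650 → locker 5 (new)  [load 650/775]
  625 → locker 6 (new)  [load 625/775]
  625 → locker 7 (new)  [load 625/775]
  400 → locker 8 (new)  [load 400/775]
  300 → locker 8  [load 700/775]
  300 → locker 9 (new)  [load 300/775]
  200 → locker 9  [load 500/775]
  175 → locker 9  [load 675/775]
  150 → locker 6  [load 775/775]
  125 → locker 4  [load 775/775]
9 storage lockers opened.

9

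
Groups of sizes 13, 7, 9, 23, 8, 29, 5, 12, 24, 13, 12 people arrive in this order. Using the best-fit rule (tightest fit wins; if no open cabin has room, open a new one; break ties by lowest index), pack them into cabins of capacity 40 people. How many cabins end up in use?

  13 → cabin 1 (new)  [load 13/40]
  7 → cabin 1  [load 20/40]
  9 → cabin 1  [load 29/40]
  23 → cabin 2 (new)  [load 23/40]
  8 → cabin 1  [load 37/40]
  29 → cabin 3 (new)  [load 29/40]
  5 → cabin 3  [load 34/40]
  12 → cabin 2  [load 35/40]
  24 → cabin 4 (new)  [load 24/40]
  13 → cabin 4  [load 37/40]
  12 → cabin 5 (new)  [load 12/40]
5 cabins opened.

5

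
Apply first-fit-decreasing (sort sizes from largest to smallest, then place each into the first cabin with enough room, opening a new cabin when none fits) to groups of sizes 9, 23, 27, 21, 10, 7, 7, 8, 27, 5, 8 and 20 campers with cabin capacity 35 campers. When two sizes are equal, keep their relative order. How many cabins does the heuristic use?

5

Sorted descending: 27, 27, 23, 21, 20, 10, 9, 8, 8, 7, 7, 5.
  27 → cabin 1 (new)  [load 27/35]
  27 → cabin 2 (new)  [load 27/35]
  23 → cabin 3 (new)  [load 23/35]
  21 → cabin 4 (new)  [load 21/35]
  20 → cabin 5 (new)  [load 20/35]
  10 → cabin 3  [load 33/35]
  9 → cabin 4  [load 30/35]
  8 → cabin 1  [load 35/35]
  8 → cabin 2  [load 35/35]
  7 → cabin 5  [load 27/35]
  7 → cabin 5  [load 34/35]
  5 → cabin 4  [load 35/35]
5 cabins opened.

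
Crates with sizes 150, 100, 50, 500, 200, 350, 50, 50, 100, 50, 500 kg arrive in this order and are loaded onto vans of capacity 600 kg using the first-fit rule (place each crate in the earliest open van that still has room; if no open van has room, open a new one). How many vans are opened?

  150 → van 1 (new)  [load 150/600]
  100 → van 1  [load 250/600]
  50 → van 1  [load 300/600]
  500 → van 2 (new)  [load 500/600]
  200 → van 1  [load 500/600]
  350 → van 3 (new)  [load 350/600]
  50 → van 1  [load 550/600]
  50 → van 1  [load 600/600]
  100 → van 2  [load 600/600]
  50 → van 3  [load 400/600]
  500 → van 4 (new)  [load 500/600]
4 vans opened.

4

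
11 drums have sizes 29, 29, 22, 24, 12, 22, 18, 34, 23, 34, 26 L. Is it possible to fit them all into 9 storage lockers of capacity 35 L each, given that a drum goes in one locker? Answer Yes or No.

No

Total = 273 L; ⌈273/35⌉ = 8.
10 drums each exceed half the capacity and cannot share a locker, forcing at least 10 storage lockers.
At least 10 storage lockers are required, but only 9 are allowed.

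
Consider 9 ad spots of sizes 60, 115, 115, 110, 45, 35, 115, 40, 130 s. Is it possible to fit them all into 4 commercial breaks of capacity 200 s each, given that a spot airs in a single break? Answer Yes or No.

No

Total = 765 s; ⌈765/200⌉ = 4.
5 ad spots each exceed half the capacity and cannot share a break, forcing at least 5 commercial breaks.
At least 5 commercial breaks are required, but only 4 are allowed.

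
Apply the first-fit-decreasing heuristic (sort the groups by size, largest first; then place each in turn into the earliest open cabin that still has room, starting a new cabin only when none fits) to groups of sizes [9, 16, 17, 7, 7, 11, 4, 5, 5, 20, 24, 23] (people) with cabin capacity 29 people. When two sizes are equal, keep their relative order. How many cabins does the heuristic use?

6

Sorted descending: 24, 23, 20, 17, 16, 11, 9, 7, 7, 5, 5, 4.
  24 → cabin 1 (new)  [load 24/29]
  23 → cabin 2 (new)  [load 23/29]
  20 → cabin 3 (new)  [load 20/29]
  17 → cabin 4 (new)  [load 17/29]
  16 → cabin 5 (new)  [load 16/29]
  11 → cabin 4  [load 28/29]
  9 → cabin 3  [load 29/29]
  7 → cabin 5  [load 23/29]
  7 → cabin 6 (new)  [load 7/29]
  5 → cabin 1  [load 29/29]
  5 → cabin 2  [load 28/29]
  4 → cabin 5  [load 27/29]
6 cabins opened.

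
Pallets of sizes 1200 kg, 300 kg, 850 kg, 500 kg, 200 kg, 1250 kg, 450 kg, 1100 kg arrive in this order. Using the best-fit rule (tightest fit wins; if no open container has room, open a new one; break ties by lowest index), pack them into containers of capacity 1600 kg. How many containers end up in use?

  1200 → container 1 (new)  [load 1200/1600]
  300 → container 1  [load 1500/1600]
  850 → container 2 (new)  [load 850/1600]
  500 → container 2  [load 1350/1600]
  200 → container 2  [load 1550/1600]
  1250 → container 3 (new)  [load 1250/1600]
  450 → container 4 (new)  [load 450/1600]
  1100 → container 4  [load 1550/1600]
4 containers opened.

4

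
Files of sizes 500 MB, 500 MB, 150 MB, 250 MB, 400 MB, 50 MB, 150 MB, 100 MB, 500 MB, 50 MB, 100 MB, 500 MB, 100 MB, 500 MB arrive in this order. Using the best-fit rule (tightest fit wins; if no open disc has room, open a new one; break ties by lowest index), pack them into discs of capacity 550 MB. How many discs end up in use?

  500 → disc 1 (new)  [load 500/550]
  500 → disc 2 (new)  [load 500/550]
  150 → disc 3 (new)  [load 150/550]
  250 → disc 3  [load 400/550]
  400 → disc 4 (new)  [load 400/550]
  50 → disc 1  [load 550/550]
  150 → disc 3  [load 550/550]
  100 → disc 4  [load 500/550]
  500 → disc 5 (new)  [load 500/550]
  50 → disc 2  [load 550/550]
  100 → disc 6 (new)  [load 100/550]
  500 → disc 7 (new)  [load 500/550]
  100 → disc 6  [load 200/550]
  500 → disc 8 (new)  [load 500/550]
8 discs opened.

8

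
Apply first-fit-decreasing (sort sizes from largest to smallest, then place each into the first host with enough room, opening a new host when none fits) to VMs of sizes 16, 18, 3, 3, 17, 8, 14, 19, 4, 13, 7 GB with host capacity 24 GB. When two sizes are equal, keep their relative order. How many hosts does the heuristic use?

6

Sorted descending: 19, 18, 17, 16, 14, 13, 8, 7, 4, 3, 3.
  19 → host 1 (new)  [load 19/24]
  18 → host 2 (new)  [load 18/24]
  17 → host 3 (new)  [load 17/24]
  16 → host 4 (new)  [load 16/24]
  14 → host 5 (new)  [load 14/24]
  13 → host 6 (new)  [load 13/24]
  8 → host 4  [load 24/24]
  7 → host 3  [load 24/24]
  4 → host 1  [load 23/24]
  3 → host 2  [load 21/24]
  3 → host 2  [load 24/24]
6 hosts opened.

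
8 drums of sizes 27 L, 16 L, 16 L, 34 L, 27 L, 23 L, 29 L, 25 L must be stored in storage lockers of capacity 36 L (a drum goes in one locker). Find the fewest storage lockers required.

Total = 34 + 29 + 27 + 27 + 25 + 23 + 16 + 16 = 197 L.
Lower bound: ⌈197/36⌉ = 6 storage lockers.
A packing using 7 storage lockers:
  locker 1: 34 = 34
  locker 2: 29 = 29
  locker 3: 27 = 27
  locker 4: 27 = 27
  locker 5: 25 = 25
  locker 6: 23 = 23
  locker 7: 16 + 16 = 32
No arrangement into 6 storage lockers stays within capacity, so 7 is optimal.

7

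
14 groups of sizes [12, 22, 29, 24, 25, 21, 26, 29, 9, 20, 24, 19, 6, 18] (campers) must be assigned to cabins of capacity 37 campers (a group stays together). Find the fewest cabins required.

Total = 29 + 29 + 26 + 25 + 24 + 24 + 22 + 21 + 20 + 19 + 18 + 12 + 9 + 6 = 284 campers.
Lower bound: ⌈284/37⌉ = 8 cabins.
Also, 10 groups each exceed 37/2 campers, and no two of those can share a cabin, so at least 10 cabins are needed.
A packing using 10 cabins:
  cabin 1: 29 + 6 = 35
  cabin 2: 29 = 29
  cabin 3: 26 + 9 = 35
  cabin 4: 25 + 12 = 37
  cabin 5: 24 = 24
  cabin 6: 24 = 24
  cabin 7: 22 = 22
  cabin 8: 21 = 21
  cabin 9: 20 = 20
  cabin 10: 19 + 18 = 37
This matches the lower bound, so 10 is optimal.

10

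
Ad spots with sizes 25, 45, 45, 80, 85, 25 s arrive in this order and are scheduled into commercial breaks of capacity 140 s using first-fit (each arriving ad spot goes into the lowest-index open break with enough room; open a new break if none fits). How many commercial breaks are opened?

3

  25 → break 1 (new)  [load 25/140]
  45 → break 1  [load 70/140]
  45 → break 1  [load 115/140]
  80 → break 2 (new)  [load 80/140]
  85 → break 3 (new)  [load 85/140]
  25 → break 1  [load 140/140]
3 commercial breaks opened.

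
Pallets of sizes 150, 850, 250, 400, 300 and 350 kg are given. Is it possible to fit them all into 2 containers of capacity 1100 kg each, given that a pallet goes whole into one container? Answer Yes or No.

Total = 2300 kg; ⌈2300/1100⌉ = 3.
At least 3 containers are required, but only 2 are allowed.

No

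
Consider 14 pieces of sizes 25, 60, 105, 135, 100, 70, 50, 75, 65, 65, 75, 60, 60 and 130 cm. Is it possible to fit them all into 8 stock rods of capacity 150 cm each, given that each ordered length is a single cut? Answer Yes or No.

Yes

A valid assignment using 8 stock rods:
  stock rod 1: 135 = 135
  stock rod 2: 130 = 130
  stock rod 3: 105 + 25 = 130
  stock rod 4: 100 + 50 = 150
  stock rod 5: 75 + 75 = 150
  stock rod 6: 70 + 65 = 135
  stock rod 7: 65 + 60 = 125
  stock rod 8: 60 + 60 = 120
Every load is within 150 cm, so 8 stock rods suffice.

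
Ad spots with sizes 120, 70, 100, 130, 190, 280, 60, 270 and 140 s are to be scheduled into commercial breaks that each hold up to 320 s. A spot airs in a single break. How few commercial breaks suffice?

Total = 280 + 270 + 190 + 140 + 130 + 120 + 100 + 70 + 60 = 1360 s.
Lower bound: ⌈1360/320⌉ = 5 commercial breaks.
A packing using 5 commercial breaks:
  break 1: 280 = 280
  break 2: 270 = 270
  break 3: 190 + 130 = 320
  break 4: 140 + 120 + 60 = 320
  break 5: 100 + 70 = 170
This matches the lower bound, so 5 is optimal.

5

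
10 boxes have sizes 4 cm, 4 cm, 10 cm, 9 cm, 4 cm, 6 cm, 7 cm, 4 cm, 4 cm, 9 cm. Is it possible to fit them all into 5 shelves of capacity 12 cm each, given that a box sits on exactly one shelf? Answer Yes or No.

No

Total = 61 cm; ⌈61/12⌉ = 6.
At least 6 shelves are required, but only 5 are allowed.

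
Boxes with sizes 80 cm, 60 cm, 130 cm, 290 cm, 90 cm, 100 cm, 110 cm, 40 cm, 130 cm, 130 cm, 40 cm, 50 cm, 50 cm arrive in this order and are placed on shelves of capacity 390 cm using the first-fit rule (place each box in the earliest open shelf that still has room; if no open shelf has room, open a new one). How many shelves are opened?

  80 → shelf 1 (new)  [load 80/390]
  60 → shelf 1  [load 140/390]
  130 → shelf 1  [load 270/390]
  290 → shelf 2 (new)  [load 290/390]
  90 → shelf 1  [load 360/390]
  100 → shelf 2  [load 390/390]
  110 → shelf 3 (new)  [load 110/390]
  40 → shelf 3  [load 150/390]
  130 → shelf 3  [load 280/390]
  130 → shelf 4 (new)  [load 130/390]
  40 → shelf 3  [load 320/390]
  50 → shelf 3  [load 370/390]
  50 → shelf 4  [load 180/390]
4 shelves opened.

4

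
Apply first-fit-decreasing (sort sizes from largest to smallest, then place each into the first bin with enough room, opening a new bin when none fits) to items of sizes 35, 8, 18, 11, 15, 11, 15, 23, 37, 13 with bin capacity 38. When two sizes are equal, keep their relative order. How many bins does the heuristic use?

6

Sorted descending: 37, 35, 23, 18, 15, 15, 13, 11, 11, 8.
  37 → bin 1 (new)  [load 37/38]
  35 → bin 2 (new)  [load 35/38]
  23 → bin 3 (new)  [load 23/38]
  18 → bin 4 (new)  [load 18/38]
  15 → bin 3  [load 38/38]
  15 → bin 4  [load 33/38]
  13 → bin 5 (new)  [load 13/38]
  11 → bin 5  [load 24/38]
  11 → bin 5  [load 35/38]
  8 → bin 6 (new)  [load 8/38]
6 bins opened.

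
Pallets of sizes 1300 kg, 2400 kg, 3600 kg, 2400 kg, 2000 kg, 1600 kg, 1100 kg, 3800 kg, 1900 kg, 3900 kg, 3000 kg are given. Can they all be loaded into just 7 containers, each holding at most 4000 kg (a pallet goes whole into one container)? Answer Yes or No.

No

Total = 27000 kg; ⌈27000/4000⌉ = 7.
The bound of 7 does not rule out 7, but exhaustive search shows no assignment into 7 containers of capacity 4000 kg exists — the minimum is 8.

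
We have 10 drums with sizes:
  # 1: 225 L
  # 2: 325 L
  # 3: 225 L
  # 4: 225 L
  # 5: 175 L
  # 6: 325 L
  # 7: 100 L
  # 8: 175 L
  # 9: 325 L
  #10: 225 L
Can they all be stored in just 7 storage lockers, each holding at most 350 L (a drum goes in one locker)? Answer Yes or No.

No

Total = 2325 L; ⌈2325/350⌉ = 7.
The bound of 7 does not rule out 7, but exhaustive search shows no assignment into 7 storage lockers of capacity 350 L exists — the minimum is 8.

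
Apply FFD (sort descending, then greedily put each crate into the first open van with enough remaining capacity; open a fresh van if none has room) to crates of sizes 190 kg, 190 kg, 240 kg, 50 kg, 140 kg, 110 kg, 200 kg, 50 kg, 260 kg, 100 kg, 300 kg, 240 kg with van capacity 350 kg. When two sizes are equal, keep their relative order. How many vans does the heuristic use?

Sorted descending: 300, 260, 240, 240, 200, 190, 190, 140, 110, 100, 50, 50.
  300 → van 1 (new)  [load 300/350]
  260 → van 2 (new)  [load 260/350]
  240 → van 3 (new)  [load 240/350]
  240 → van 4 (new)  [load 240/350]
  200 → van 5 (new)  [load 200/350]
  190 → van 6 (new)  [load 190/350]
  190 → van 7 (new)  [load 190/350]
  140 → van 5  [load 340/350]
  110 → van 3  [load 350/350]
  100 → van 4  [load 340/350]
  50 → van 1  [load 350/350]
  50 → van 2  [load 310/350]
7 vans opened.

7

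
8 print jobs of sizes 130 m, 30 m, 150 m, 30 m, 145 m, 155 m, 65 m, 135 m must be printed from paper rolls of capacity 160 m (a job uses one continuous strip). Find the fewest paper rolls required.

Total = 155 + 150 + 145 + 135 + 130 + 65 + 30 + 30 = 840 m.
Lower bound: ⌈840/160⌉ = 6 paper rolls.
A packing using 6 paper rolls:
  roll 1: 155 = 155
  roll 2: 150 = 150
  roll 3: 145 = 145
  roll 4: 135 = 135
  roll 5: 130 + 30 = 160
  roll 6: 65 + 30 = 95
This matches the lower bound, so 6 is optimal.

6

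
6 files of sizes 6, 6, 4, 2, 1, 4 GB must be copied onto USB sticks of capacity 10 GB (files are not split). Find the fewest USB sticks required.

3

Total = 6 + 6 + 4 + 4 + 2 + 1 = 23 GB.
Lower bound: ⌈23/10⌉ = 3 USB sticks.
A packing using 3 USB sticks:
  USB stick 1: 6 + 4 = 10
  USB stick 2: 6 + 4 = 10
  USB stick 3: 2 + 1 = 3
This matches the lower bound, so 3 is optimal.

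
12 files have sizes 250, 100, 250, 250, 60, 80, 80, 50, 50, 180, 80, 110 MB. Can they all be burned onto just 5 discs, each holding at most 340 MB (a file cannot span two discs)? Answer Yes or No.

A valid assignment using 5 discs:
  disc 1: 250 + 80 = 330
  disc 2: 250 + 80 = 330
  disc 3: 250 + 80 = 330
  disc 4: 180 + 110 + 50 = 340
  disc 5: 100 + 60 + 50 = 210
Every load is within 340 MB, so 5 discs suffice.

Yes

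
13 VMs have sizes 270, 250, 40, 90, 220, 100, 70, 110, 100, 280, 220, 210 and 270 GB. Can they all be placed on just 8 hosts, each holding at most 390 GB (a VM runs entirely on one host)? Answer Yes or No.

Yes

A valid assignment using 7 hosts:
  host 1: 280 + 110 = 390
  host 2: 270 + 100 = 370
  host 3: 270 + 100 = 370
  host 4: 250 + 90 + 40 = 380
  host 5: 220 + 70 = 290
  host 6: 220 = 220
  host 7: 210 = 210
That uses only 7 ≤ 8, so 8 hosts are enough.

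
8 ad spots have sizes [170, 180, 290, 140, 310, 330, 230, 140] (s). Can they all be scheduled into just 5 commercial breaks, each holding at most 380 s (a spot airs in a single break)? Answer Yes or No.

No

Total = 1790 s; ⌈1790/380⌉ = 5.
The bound of 5 does not rule out 5, but exhaustive search shows no assignment into 5 commercial breaks of capacity 380 s exists — the minimum is 6.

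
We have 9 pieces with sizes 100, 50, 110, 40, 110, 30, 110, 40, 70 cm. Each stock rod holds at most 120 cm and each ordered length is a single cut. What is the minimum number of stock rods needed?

Total = 110 + 110 + 110 + 100 + 70 + 50 + 40 + 40 + 30 = 660 cm.
Lower bound: ⌈660/120⌉ = 6 stock rods.
A packing using 6 stock rods:
  stock rod 1: 110 = 110
  stock rod 2: 110 = 110
  stock rod 3: 110 = 110
  stock rod 4: 100 = 100
  stock rod 5: 70 + 50 = 120
  stock rod 6: 40 + 40 + 30 = 110
This matches the lower bound, so 6 is optimal.

6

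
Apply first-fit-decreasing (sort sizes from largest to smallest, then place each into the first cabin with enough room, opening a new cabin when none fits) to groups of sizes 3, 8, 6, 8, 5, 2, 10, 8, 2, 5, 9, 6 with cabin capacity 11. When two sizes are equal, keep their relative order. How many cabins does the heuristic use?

Sorted descending: 10, 9, 8, 8, 8, 6, 6, 5, 5, 3, 2, 2.
  10 → cabin 1 (new)  [load 10/11]
  9 → cabin 2 (new)  [load 9/11]
  8 → cabin 3 (new)  [load 8/11]
  8 → cabin 4 (new)  [load 8/11]
  8 → cabin 5 (new)  [load 8/11]
  6 → cabin 6 (new)  [load 6/11]
  6 → cabin 7 (new)  [load 6/11]
  5 → cabin 6  [load 11/11]
  5 → cabin 7  [load 11/11]
  3 → cabin 3  [load 11/11]
  2 → cabin 2  [load 11/11]
  2 → cabin 4  [load 10/11]
7 cabins opened.

7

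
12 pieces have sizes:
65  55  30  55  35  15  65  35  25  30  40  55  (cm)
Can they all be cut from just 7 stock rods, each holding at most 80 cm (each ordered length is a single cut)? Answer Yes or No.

Total = 505 cm; ⌈505/80⌉ = 7.
The bound of 7 does not rule out 7, but exhaustive search shows no assignment into 7 stock rods of capacity 80 cm exists — the minimum is 8.

No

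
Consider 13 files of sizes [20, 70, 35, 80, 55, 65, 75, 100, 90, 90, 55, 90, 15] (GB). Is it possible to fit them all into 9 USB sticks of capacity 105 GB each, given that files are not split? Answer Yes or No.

Total = 840 GB; ⌈840/105⌉ = 8.
10 files each exceed half the capacity and cannot share a USB stick, forcing at least 10 USB sticks.
At least 10 USB sticks are required, but only 9 are allowed.

No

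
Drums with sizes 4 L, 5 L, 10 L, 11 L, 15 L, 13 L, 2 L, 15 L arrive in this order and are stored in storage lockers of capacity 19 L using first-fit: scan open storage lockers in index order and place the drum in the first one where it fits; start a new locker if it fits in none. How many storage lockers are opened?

5

  4 → locker 1 (new)  [load 4/19]
  5 → locker 1  [load 9/19]
  10 → locker 1  [load 19/19]
  11 → locker 2 (new)  [load 11/19]
  15 → locker 3 (new)  [load 15/19]
  13 → locker 4 (new)  [load 13/19]
  2 → locker 2  [load 13/19]
  15 → locker 5 (new)  [load 15/19]
5 storage lockers opened.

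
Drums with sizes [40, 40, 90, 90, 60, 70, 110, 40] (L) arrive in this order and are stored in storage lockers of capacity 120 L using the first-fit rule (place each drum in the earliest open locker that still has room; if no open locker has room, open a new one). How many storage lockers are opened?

  40 → locker 1 (new)  [load 40/120]
  40 → locker 1  [load 80/120]
  90 → locker 2 (new)  [load 90/120]
  90 → locker 3 (new)  [load 90/120]
  60 → locker 4 (new)  [load 60/120]
  70 → locker 5 (new)  [load 70/120]
  110 → locker 6 (new)  [load 110/120]
  40 → locker 1  [load 120/120]
6 storage lockers opened.

6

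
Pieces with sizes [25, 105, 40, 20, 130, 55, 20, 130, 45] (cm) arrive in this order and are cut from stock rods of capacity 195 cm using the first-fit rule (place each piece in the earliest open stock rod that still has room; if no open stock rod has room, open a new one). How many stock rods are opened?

  25 → stock rod 1 (new)  [load 25/195]
  105 → stock rod 1  [load 130/195]
  40 → stock rod 1  [load 170/195]
  20 → stock rod 1  [load 190/195]
  130 → stock rod 2 (new)  [load 130/195]
  55 → stock rod 2  [load 185/195]
  20 → stock rod 3 (new)  [load 20/195]
  130 → stock rod 3  [load 150/195]
  45 → stock rod 3  [load 195/195]
3 stock rods opened.

3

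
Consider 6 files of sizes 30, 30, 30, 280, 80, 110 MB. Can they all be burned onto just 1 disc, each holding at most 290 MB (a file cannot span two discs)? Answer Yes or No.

Total = 560 MB; ⌈560/290⌉ = 2.
At least 2 discs are required, but only 1 is allowed.

No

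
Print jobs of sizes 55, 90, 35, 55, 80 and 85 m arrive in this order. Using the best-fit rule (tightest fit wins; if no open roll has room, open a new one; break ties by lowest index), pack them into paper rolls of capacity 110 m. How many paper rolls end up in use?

  55 → roll 1 (new)  [load 55/110]
  90 → roll 2 (new)  [load 90/110]
  35 → roll 1  [load 90/110]
  55 → roll 3 (new)  [load 55/110]
  80 → roll 4 (new)  [load 80/110]
  85 → roll 5 (new)  [load 85/110]
5 paper rolls opened.

5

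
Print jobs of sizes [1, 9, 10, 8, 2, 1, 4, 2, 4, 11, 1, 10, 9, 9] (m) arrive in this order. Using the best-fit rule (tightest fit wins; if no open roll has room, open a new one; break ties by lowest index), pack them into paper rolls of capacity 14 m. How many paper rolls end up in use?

7

  1 → roll 1 (new)  [load 1/14]
  9 → roll 1  [load 10/14]
  10 → roll 2 (new)  [load 10/14]
  8 → roll 3 (new)  [load 8/14]
  2 → roll 1  [load 12/14]
  1 → roll 1  [load 13/14]
  4 → roll 2  [load 14/14]
  2 → roll 3  [load 10/14]
  4 → roll 3  [load 14/14]
  11 → roll 4 (new)  [load 11/14]
  1 → roll 1  [load 14/14]
  10 → roll 5 (new)  [load 10/14]
  9 → roll 6 (new)  [load 9/14]
  9 → roll 7 (new)  [load 9/14]
7 paper rolls opened.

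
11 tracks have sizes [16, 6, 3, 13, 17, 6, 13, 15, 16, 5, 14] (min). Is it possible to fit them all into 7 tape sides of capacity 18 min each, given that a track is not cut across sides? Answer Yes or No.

No

Total = 124 min; ⌈124/18⌉ = 7.
The bound of 7 does not rule out 7, but exhaustive search shows no assignment into 7 tape sides of capacity 18 min exists — the minimum is 8.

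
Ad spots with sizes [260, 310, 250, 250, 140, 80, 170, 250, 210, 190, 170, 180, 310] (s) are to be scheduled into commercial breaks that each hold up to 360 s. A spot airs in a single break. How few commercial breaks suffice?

9

Total = 310 + 310 + 260 + 250 + 250 + 250 + 210 + 190 + 180 + 170 + 170 + 140 + 80 = 2770 s.
Lower bound: ⌈2770/360⌉ = 8 commercial breaks.
A packing using 9 commercial breaks:
  break 1: 310 = 310
  break 2: 310 = 310
  break 3: 260 + 80 = 340
  break 4: 250 = 250
  break 5: 250 = 250
  break 6: 250 = 250
  break 7: 210 + 140 = 350
  break 8: 190 + 170 = 360
  break 9: 180 + 170 = 350
No arrangement into 8 commercial breaks stays within capacity, so 9 is optimal.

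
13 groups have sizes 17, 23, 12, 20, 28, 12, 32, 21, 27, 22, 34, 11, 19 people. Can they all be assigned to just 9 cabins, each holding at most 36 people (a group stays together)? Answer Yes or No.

A valid assignment using 9 cabins:
  cabin 1: 34 = 34
  cabin 2: 32 = 32
  cabin 3: 28 = 28
  cabin 4: 27 = 27
  cabin 5: 23 + 12 = 35
  cabin 6: 22 + 12 = 34
  cabin 7: 21 + 11 = 32
  cabin 8: 20 = 20
  cabin 9: 19 + 17 = 36
Every load is within 36 people, so 9 cabins suffice.

Yes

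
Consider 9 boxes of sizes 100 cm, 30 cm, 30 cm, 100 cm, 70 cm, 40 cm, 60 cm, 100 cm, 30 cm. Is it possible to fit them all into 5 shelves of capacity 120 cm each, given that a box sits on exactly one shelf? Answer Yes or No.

No

Total = 560 cm; ⌈560/120⌉ = 5.
The bound of 5 does not rule out 5, but exhaustive search shows no assignment into 5 shelves of capacity 120 cm exists — the minimum is 6.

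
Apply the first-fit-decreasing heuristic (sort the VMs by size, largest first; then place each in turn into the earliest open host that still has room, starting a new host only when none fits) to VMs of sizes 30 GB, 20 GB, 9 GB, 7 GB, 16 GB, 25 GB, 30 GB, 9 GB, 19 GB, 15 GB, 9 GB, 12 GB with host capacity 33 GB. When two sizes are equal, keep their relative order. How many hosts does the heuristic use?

7

Sorted descending: 30, 30, 25, 20, 19, 16, 15, 12, 9, 9, 9, 7.
  30 → host 1 (new)  [load 30/33]
  30 → host 2 (new)  [load 30/33]
  25 → host 3 (new)  [load 25/33]
  20 → host 4 (new)  [load 20/33]
  19 → host 5 (new)  [load 19/33]
  16 → host 6 (new)  [load 16/33]
  15 → host 6  [load 31/33]
  12 → host 4  [load 32/33]
  9 → host 5  [load 28/33]
  9 → host 7 (new)  [load 9/33]
  9 → host 7  [load 18/33]
  7 → host 3  [load 32/33]
7 hosts opened.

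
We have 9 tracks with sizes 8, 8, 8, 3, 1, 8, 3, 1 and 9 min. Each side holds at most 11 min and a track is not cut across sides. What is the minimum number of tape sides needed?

5

Total = 9 + 8 + 8 + 8 + 8 + 3 + 3 + 1 + 1 = 49 min.
Lower bound: ⌈49/11⌉ = 5 tape sides.
A packing using 5 tape sides:
  side 1: 9 + 1 + 1 = 11
  side 2: 8 + 3 = 11
  side 3: 8 + 3 = 11
  side 4: 8 = 8
  side 5: 8 = 8
This matches the lower bound, so 5 is optimal.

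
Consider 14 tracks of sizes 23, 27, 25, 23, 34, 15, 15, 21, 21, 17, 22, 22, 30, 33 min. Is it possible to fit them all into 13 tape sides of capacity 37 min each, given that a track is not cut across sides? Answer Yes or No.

A valid assignment using 12 tape sides:
  side 1: 34 = 34
  side 2: 33 = 33
  side 3: 30 = 30
  side 4: 27 = 27
  side 5: 25 = 25
  side 6: 23 = 23
  side 7: 23 = 23
  side 8: 22 + 15 = 37
  side 9: 22 + 15 = 37
  side 10: 21 = 21
  side 11: 21 = 21
  side 12: 17 = 17
That uses only 12 ≤ 13, so 13 tape sides are enough.

Yes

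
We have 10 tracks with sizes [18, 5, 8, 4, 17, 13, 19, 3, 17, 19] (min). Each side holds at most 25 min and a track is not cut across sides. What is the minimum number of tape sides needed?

6

Total = 19 + 19 + 18 + 17 + 17 + 13 + 8 + 5 + 4 + 3 = 123 min.
Lower bound: ⌈123/25⌉ = 5 tape sides.
Also, 6 tracks each exceed 25/2 min, and no two of those can share a side, so at least 6 tape sides are needed.
A packing using 6 tape sides:
  side 1: 19 + 5 = 24
  side 2: 19 + 4 = 23
  side 3: 18 + 3 = 21
  side 4: 17 + 8 = 25
  side 5: 17 = 17
  side 6: 13 = 13
This matches the lower bound, so 6 is optimal.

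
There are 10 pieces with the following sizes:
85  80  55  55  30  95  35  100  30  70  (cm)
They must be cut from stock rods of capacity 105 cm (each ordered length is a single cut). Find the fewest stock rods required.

7

Total = 100 + 95 + 85 + 80 + 70 + 55 + 55 + 35 + 30 + 30 = 635 cm.
Lower bound: ⌈635/105⌉ = 7 stock rods.
A packing using 7 stock rods:
  stock rod 1: 100 = 100
  stock rod 2: 95 = 95
  stock rod 3: 85 = 85
  stock rod 4: 80 = 80
  stock rod 5: 70 + 35 = 105
  stock rod 6: 55 + 30 = 85
  stock rod 7: 55 + 30 = 85
This matches the lower bound, so 7 is optimal.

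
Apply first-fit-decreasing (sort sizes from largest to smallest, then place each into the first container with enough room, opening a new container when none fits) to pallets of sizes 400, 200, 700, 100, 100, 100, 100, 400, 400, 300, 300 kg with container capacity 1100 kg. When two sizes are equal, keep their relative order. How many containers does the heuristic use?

Sorted descending: 700, 400, 400, 400, 300, 300, 200, 100, 100, 100, 100.
  700 → container 1 (new)  [load 700/1100]
  400 → container 1  [load 1100/1100]
  400 → container 2 (new)  [load 400/1100]
  400 → container 2  [load 800/1100]
  300 → container 2  [load 1100/1100]
  300 → container 3 (new)  [load 300/1100]
  200 → container 3  [load 500/1100]
  100 → container 3  [load 600/1100]
  100 → container 3  [load 700/1100]
  100 → container 3  [load 800/1100]
  100 → container 3  [load 900/1100]
3 containers opened.

3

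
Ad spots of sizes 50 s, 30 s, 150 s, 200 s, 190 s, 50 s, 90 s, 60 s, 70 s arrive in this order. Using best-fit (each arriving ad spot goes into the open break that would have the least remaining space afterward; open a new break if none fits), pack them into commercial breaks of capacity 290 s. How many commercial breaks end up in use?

4

  50 → break 1 (new)  [load 50/290]
  30 → break 1  [load 80/290]
  150 → break 1  [load 230/290]
  200 → break 2 (new)  [load 200/290]
  190 → break 3 (new)  [load 190/290]
  50 → break 1  [load 280/290]
  90 → break 2  [load 290/290]
  60 → break 3  [load 250/290]
  70 → break 4 (new)  [load 70/290]
4 commercial breaks opened.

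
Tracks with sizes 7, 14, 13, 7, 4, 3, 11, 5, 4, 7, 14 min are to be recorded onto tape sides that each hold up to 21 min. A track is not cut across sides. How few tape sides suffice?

Total = 14 + 14 + 13 + 11 + 7 + 7 + 7 + 5 + 4 + 4 + 3 = 89 min.
Lower bound: ⌈89/21⌉ = 5 tape sides.
A packing using 5 tape sides:
  side 1: 14 + 7 = 21
  side 2: 14 + 7 = 21
  side 3: 13 + 7 = 20
  side 4: 11 + 5 + 4 = 20
  side 5: 4 + 3 = 7
This matches the lower bound, so 5 is optimal.

5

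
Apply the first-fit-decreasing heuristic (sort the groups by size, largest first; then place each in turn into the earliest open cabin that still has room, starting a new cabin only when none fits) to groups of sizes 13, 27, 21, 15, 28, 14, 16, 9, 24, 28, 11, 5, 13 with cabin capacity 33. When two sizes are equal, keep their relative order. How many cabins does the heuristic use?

Sorted descending: 28, 28, 27, 24, 21, 16, 15, 14, 13, 13, 11, 9, 5.
  28 → cabin 1 (new)  [load 28/33]
  28 → cabin 2 (new)  [load 28/33]
  27 → cabin 3 (new)  [load 27/33]
  24 → cabin 4 (new)  [load 24/33]
  21 → cabin 5 (new)  [load 21/33]
  16 → cabin 6 (new)  [load 16/33]
  15 → cabin 6  [load 31/33]
  14 → cabin 7 (new)  [load 14/33]
  13 → cabin 7  [load 27/33]
  13 → cabin 8 (new)  [load 13/33]
  11 → cabin 5  [load 32/33]
  9 → cabin 4  [load 33/33]
  5 → cabin 1  [load 33/33]
8 cabins opened.

8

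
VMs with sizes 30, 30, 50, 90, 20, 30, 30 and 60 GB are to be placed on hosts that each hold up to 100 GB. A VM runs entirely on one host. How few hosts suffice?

Total = 90 + 60 + 50 + 30 + 30 + 30 + 30 + 20 = 340 GB.
Lower bound: ⌈340/100⌉ = 4 hosts.
A packing using 4 hosts:
  host 1: 90 = 90
  host 2: 60 + 30 = 90
  host 3: 50 + 30 + 20 = 100
  host 4: 30 + 30 = 60
This matches the lower bound, so 4 is optimal.

4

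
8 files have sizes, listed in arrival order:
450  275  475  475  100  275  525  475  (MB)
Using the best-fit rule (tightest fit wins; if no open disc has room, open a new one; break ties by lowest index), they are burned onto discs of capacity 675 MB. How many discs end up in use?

  450 → disc 1 (new)  [load 450/675]
  275 → disc 2 (new)  [load 275/675]
  475 → disc 3 (new)  [load 475/675]
  475 → disc 4 (new)  [load 475/675]
  100 → disc 3  [load 575/675]
  275 → disc 2  [load 550/675]
  525 → disc 5 (new)  [load 525/675]
  475 → disc 6 (new)  [load 475/675]
6 discs opened.

6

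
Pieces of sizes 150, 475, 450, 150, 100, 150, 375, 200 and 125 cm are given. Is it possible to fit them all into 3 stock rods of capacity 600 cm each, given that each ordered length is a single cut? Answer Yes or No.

No

Total = 2175 cm; ⌈2175/600⌉ = 4.
At least 4 stock rods are required, but only 3 are allowed.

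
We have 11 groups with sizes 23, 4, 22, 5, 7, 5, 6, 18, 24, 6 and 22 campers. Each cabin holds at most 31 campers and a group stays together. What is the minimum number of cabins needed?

5

Total = 24 + 23 + 22 + 22 + 18 + 7 + 6 + 6 + 5 + 5 + 4 = 142 campers.
Lower bound: ⌈142/31⌉ = 5 cabins.
A packing using 5 cabins:
  cabin 1: 24 + 7 = 31
  cabin 2: 23 + 6 = 29
  cabin 3: 22 + 6 = 28
  cabin 4: 22 + 5 + 4 = 31
  cabin 5: 18 + 5 = 23
This matches the lower bound, so 5 is optimal.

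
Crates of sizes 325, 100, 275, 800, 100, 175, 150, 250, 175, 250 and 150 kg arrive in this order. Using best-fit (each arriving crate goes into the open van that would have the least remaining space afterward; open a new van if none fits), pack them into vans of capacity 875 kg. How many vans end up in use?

4

  325 → van 1 (new)  [load 325/875]
  100 → van 1  [load 425/875]
  275 → van 1  [load 700/875]
  800 → van 2 (new)  [load 800/875]
  100 → van 1  [load 800/875]
  175 → van 3 (new)  [load 175/875]
  150 → van 3  [load 325/875]
  250 → van 3  [load 575/875]
  175 → van 3  [load 750/875]
  250 → van 4 (new)  [load 250/875]
  150 → van 4  [load 400/875]
4 vans opened.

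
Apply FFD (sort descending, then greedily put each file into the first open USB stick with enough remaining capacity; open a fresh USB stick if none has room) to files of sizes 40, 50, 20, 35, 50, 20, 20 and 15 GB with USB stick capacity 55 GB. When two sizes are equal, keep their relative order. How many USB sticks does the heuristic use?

Sorted descending: 50, 50, 40, 35, 20, 20, 20, 15.
  50 → USB stick 1 (new)  [load 50/55]
  50 → USB stick 2 (new)  [load 50/55]
  40 → USB stick 3 (new)  [load 40/55]
  35 → USB stick 4 (new)  [load 35/55]
  20 → USB stick 4  [load 55/55]
  20 → USB stick 5 (new)  [load 20/55]
  20 → USB stick 5  [load 40/55]
  15 → USB stick 3  [load 55/55]
5 USB sticks opened.

5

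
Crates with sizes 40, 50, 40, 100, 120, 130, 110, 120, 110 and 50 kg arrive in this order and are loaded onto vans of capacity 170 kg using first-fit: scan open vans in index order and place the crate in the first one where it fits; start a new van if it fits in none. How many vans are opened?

  40 → van 1 (new)  [load 40/170]
  50 → van 1  [load 90/170]
  40 → van 1  [load 130/170]
  100 → van 2 (new)  [load 100/170]
  120 → van 3 (new)  [load 120/170]
  130 → van 4 (new)  [load 130/170]
  110 → van 5 (new)  [load 110/170]
  120 → van 6 (new)  [load 120/170]
  110 → van 7 (new)  [load 110/170]
  50 → van 2  [load 150/170]
7 vans opened.

7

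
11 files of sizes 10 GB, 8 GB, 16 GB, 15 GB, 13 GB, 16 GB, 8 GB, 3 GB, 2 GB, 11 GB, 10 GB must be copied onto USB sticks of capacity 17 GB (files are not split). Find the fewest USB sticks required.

Total = 16 + 16 + 15 + 13 + 11 + 10 + 10 + 8 + 8 + 3 + 2 = 112 GB.
Lower bound: ⌈112/17⌉ = 7 USB sticks.
A packing using 8 USB sticks:
  USB stick 1: 16 = 16
  USB stick 2: 16 = 16
  USB stick 3: 15 + 2 = 17
  USB stick 4: 13 + 3 = 16
  USB stick 5: 11 = 11
  USB stick 6: 10 = 10
  USB stick 7: 10 = 10
  USB stick 8: 8 + 8 = 16
No arrangement into 7 USB sticks stays within capacity, so 8 is optimal.

8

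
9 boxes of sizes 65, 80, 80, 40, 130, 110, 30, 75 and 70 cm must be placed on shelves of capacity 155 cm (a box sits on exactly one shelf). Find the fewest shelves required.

Total = 130 + 110 + 80 + 80 + 75 + 70 + 65 + 40 + 30 = 680 cm.
Lower bound: ⌈680/155⌉ = 5 shelves.
A packing using 5 shelves:
  shelf 1: 130 = 130
  shelf 2: 110 + 40 = 150
  shelf 3: 80 + 75 = 155
  shelf 4: 80 + 70 = 150
  shelf 5: 65 + 30 = 95
This matches the lower bound, so 5 is optimal.

5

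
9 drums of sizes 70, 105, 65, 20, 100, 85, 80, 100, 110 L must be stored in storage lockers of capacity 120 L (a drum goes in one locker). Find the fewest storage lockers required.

Total = 110 + 105 + 100 + 100 + 85 + 80 + 70 + 65 + 20 = 735 L.
Lower bound: ⌈735/120⌉ = 7 storage lockers.
Also, 8 drums each exceed 60 L, and no two of those can share a locker, so at least 8 storage lockers are needed.
A packing using 8 storage lockers:
  locker 1: 110 = 110
  locker 2: 105 = 105
  locker 3: 100 + 20 = 120
  locker 4: 100 = 100
  locker 5: 85 = 85
  locker 6: 80 = 80
  locker 7: 70 = 70
  locker 8: 65 = 65
This matches the lower bound, so 8 is optimal.

8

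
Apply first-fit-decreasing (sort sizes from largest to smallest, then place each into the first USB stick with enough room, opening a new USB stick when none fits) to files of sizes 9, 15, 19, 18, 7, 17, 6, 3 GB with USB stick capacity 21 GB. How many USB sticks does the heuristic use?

Sorted descending: 19, 18, 17, 15, 9, 7, 6, 3.
  19 → USB stick 1 (new)  [load 19/21]
  18 → USB stick 2 (new)  [load 18/21]
  17 → USB stick 3 (new)  [load 17/21]
  15 → USB stick 4 (new)  [load 15/21]
  9 → USB stick 5 (new)  [load 9/21]
  7 → USB stick 5  [load 16/21]
  6 → USB stick 4  [load 21/21]
  3 → USB stick 2  [load 21/21]
5 USB sticks opened.

5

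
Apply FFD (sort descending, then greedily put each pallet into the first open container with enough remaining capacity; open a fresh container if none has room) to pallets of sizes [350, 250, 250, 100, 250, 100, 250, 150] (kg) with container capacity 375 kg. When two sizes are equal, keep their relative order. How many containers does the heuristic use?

Sorted descending: 350, 250, 250, 250, 250, 150, 100, 100.
  350 → container 1 (new)  [load 350/375]
  250 → container 2 (new)  [load 250/375]
  250 → container 3 (new)  [load 250/375]
  250 → container 4 (new)  [load 250/375]
  250 → container 5 (new)  [load 250/375]
  150 → container 6 (new)  [load 150/375]
  100 → container 2  [load 350/375]
  100 → container 3  [load 350/375]
6 containers opened.

6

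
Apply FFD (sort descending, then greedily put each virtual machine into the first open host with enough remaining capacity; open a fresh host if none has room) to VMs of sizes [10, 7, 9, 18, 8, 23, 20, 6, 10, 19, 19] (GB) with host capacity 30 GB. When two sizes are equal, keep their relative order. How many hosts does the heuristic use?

6

Sorted descending: 23, 20, 19, 19, 18, 10, 10, 9, 8, 7, 6.
  23 → host 1 (new)  [load 23/30]
  20 → host 2 (new)  [load 20/30]
  19 → host 3 (new)  [load 19/30]
  19 → host 4 (new)  [load 19/30]
  18 → host 5 (new)  [load 18/30]
  10 → host 2  [load 30/30]
  10 → host 3  [load 29/30]
  9 → host 4  [load 28/30]
  8 → host 5  [load 26/30]
  7 → host 1  [load 30/30]
  6 → host 6 (new)  [load 6/30]
6 hosts opened.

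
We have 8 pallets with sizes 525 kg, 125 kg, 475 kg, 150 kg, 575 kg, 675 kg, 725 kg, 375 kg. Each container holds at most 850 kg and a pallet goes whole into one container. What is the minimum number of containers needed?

5

Total = 725 + 675 + 575 + 525 + 475 + 375 + 150 + 125 = 3625 kg.
Lower bound: ⌈3625/850⌉ = 5 containers.
A packing using 5 containers:
  container 1: 725 + 125 = 850
  container 2: 675 + 150 = 825
  container 3: 575 = 575
  container 4: 525 = 525
  container 5: 475 + 375 = 850
This matches the lower bound, so 5 is optimal.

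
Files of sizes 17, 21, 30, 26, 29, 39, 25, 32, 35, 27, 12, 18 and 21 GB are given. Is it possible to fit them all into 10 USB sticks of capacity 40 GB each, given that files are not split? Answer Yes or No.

A valid assignment using 10 USB sticks:
  USB stick 1: 39 = 39
  USB stick 2: 35 = 35
  USB stick 3: 32 = 32
  USB stick 4: 30 = 30
  USB stick 5: 29 = 29
  USB stick 6: 27 + 12 = 39
  USB stick 7: 26 = 26
  USB stick 8: 25 = 25
  USB stick 9: 21 + 18 = 39
  USB stick 10: 21 + 17 = 38
Every load is within 40 GB, so 10 USB sticks suffice.

Yes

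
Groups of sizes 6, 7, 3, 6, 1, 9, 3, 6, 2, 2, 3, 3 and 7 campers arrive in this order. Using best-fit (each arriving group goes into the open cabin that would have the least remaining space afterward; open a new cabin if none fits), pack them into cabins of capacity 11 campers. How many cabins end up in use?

6

  6 → cabin 1 (new)  [load 6/11]
  7 → cabin 2 (new)  [load 7/11]
  3 → cabin 2  [load 10/11]
  6 → cabin 3 (new)  [load 6/11]
  1 → cabin 2  [load 11/11]
  9 → cabin 4 (new)  [load 9/11]
  3 → cabin 1  [load 9/11]
  6 → cabin 5 (new)  [load 6/11]
  2 → cabin 1  [load 11/11]
  2 → cabin 4  [load 11/11]
  3 → cabin 3  [load 9/11]
  3 → cabin 5  [load 9/11]
  7 → cabin 6 (new)  [load 7/11]
6 cabins opened.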